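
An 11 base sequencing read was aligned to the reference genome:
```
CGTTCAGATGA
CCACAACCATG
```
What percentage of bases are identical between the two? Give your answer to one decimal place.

Mismatches at positions 2, 3, 4, 5, 7, 8, 9, 10, 11 (1-based): 9 of 11.
Identical positions: 2/11 = 18.18% → 18.2%.

18.2%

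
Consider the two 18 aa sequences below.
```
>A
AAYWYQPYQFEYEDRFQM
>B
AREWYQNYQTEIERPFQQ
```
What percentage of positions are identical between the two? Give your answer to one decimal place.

55.6%

8 positions differ (2, 3, 7, 10, 12, 14, 15, 18), so 10 of 18 match: 10/18 = 55.56%.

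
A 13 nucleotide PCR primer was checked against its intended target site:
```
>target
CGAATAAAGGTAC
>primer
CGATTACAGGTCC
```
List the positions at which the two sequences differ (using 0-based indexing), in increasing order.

Scanning 0-based: 3: A/T; 6: A/C; 11: A/C.

3, 6, 11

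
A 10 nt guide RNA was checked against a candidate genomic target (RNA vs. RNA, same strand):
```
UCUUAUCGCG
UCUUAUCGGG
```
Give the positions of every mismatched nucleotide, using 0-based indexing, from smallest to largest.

Differences at position 8 (C→G).

8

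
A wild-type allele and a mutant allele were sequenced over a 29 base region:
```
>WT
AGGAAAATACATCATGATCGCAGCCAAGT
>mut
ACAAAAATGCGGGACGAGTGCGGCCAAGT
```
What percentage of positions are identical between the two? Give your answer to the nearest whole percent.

66%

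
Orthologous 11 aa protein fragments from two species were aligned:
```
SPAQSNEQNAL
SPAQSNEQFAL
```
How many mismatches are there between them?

Mismatches (1-based): residue 9: N→F.

1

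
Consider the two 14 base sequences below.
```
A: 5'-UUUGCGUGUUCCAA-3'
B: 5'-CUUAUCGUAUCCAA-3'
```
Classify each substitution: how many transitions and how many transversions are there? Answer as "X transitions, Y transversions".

3 transitions, 4 transversions

Mismatches (1-based):
base 1: U→C (pyrimidine→pyrimidine, transition)
base 4: G→A (purine→purine, transition)
base 5: C→U (pyrimidine→pyrimidine, transition)
base 6: G→C (purine→pyrimidine, transversion)
base 7: U→G (pyrimidine→purine, transversion)
base 8: G→U (purine→pyrimidine, transversion)
base 9: U→A (pyrimidine→purine, transversion)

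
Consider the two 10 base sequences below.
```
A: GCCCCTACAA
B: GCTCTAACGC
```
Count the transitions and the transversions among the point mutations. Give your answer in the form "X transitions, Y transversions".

Mismatches (1-based):
position 3: C→T (pyrimidine→pyrimidine, transition)
position 5: C→T (pyrimidine→pyrimidine, transition)
position 6: T→A (pyrimidine→purine, transversion)
position 9: A→G (purine→purine, transition)
position 10: A→C (purine→pyrimidine, transversion)

3 transitions, 2 transversions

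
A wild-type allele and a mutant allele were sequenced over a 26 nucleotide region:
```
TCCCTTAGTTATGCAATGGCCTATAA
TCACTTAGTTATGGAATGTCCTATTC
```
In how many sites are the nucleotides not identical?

Comparing position by position, 5 sites differ: 3 (C/A), 14 (C/G), 19 (G/T), 25 (A/T), 26 (A/C).

5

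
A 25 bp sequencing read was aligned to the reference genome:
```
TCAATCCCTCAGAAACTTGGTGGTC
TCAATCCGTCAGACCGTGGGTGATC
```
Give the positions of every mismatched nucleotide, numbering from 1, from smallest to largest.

Differences at position 8 (C→G), position 14 (A→C), position 15 (A→C), position 16 (C→G), position 18 (T→G), position 23 (G→A).

8, 14, 15, 16, 18, 23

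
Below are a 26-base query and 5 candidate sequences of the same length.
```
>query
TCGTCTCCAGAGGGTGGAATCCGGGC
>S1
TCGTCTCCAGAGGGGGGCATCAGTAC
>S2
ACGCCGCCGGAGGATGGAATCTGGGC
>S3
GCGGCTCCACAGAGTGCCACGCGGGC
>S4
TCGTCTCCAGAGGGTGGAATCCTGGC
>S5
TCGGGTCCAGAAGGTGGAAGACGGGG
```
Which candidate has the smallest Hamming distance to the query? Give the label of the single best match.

S4

Hamming distances to query — S1: 5; S2: 6; S3: 8; S4: 1; S5: 6.
Smallest is S4 with 1 mismatch.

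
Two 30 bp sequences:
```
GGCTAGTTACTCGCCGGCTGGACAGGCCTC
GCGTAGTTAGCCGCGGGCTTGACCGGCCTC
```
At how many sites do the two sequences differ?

Mismatches (1-based): site 2: G→C; site 3: C→G; site 10: C→G; site 11: T→C; site 15: C→G; site 20: G→T; site 24: A→C.

7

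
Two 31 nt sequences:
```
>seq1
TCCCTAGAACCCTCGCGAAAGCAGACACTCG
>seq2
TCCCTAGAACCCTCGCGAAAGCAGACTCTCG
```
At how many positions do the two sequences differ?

Mismatches (1-based): position 27: A→T.

1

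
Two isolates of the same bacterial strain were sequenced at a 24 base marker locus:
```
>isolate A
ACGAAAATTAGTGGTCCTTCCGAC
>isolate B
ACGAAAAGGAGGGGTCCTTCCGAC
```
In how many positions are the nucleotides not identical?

3

Mismatches (1-based): position 8: T→G; position 9: T→G; position 12: T→G.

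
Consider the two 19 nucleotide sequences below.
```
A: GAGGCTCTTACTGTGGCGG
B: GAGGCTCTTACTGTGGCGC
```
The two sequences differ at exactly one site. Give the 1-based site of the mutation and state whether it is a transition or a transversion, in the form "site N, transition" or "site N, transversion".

site 19, transversion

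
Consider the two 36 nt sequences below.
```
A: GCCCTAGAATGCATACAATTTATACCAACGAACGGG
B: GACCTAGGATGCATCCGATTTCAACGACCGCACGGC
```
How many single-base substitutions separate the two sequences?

10

Comparing position by position, 10 bases differ: 2 (C/A), 8 (A/G), 15 (A/C), 17 (A/G), 22 (A/C), 23 (T/A), 26 (C/G), 28 (A/C), 31 (A/C), 36 (G/C).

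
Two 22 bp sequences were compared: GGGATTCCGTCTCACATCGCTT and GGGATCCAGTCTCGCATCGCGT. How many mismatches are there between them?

The sequences differ at positions 6, 8, 14, 21 (1-based) — 4 in total.

4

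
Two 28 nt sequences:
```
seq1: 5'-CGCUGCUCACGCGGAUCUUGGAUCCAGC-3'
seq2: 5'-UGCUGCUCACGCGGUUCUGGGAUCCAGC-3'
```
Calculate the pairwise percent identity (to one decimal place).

89.3%

Mismatches at positions 1, 15, 19 (1-based): 3 of 28.
Identical positions: 25/28 = 89.29% → 89.3%.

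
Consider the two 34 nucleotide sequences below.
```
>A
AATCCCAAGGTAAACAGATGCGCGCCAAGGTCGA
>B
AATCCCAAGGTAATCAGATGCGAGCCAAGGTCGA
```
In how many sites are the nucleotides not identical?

Mismatches (1-based): site 14: A→T; site 23: C→A.

2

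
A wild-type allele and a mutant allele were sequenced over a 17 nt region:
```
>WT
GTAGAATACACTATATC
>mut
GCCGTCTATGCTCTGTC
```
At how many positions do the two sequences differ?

The sequences differ at positions 2, 3, 5, 6, 9, 10, 13, 15 (1-based) — 8 in total.

8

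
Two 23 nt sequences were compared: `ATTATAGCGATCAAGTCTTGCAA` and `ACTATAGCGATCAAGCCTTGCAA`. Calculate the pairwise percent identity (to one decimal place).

2 positions differ (2, 16), so 21 of 23 match: 21/23 = 91.3%.

91.3%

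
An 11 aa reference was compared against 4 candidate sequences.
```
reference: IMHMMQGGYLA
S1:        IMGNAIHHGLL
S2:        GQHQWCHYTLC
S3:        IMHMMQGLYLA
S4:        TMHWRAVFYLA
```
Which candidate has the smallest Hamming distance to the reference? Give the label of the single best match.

S3

S1 differs at 8 residues; S2 differs at 9 residues; S3 differs at 1 residue; S4 differs at 6 residues. The closest is S3.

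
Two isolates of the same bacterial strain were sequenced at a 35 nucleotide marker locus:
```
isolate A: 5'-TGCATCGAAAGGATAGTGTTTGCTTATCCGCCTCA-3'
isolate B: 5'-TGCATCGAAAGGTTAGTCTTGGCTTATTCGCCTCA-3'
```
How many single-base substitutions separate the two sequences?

4

Mismatches (1-based): position 13: A→T; position 18: G→C; position 21: T→G; position 28: C→T.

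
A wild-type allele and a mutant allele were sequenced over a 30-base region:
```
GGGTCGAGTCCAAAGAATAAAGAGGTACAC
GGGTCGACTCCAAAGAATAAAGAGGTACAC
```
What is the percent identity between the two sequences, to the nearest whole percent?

97%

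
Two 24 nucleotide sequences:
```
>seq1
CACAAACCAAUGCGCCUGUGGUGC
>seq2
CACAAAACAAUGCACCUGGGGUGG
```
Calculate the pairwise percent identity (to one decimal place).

83.3%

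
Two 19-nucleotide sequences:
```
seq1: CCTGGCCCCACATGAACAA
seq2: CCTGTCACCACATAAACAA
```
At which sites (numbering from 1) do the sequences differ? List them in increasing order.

Scanning 1-based: 5: G/T; 7: C/A; 14: G/A.

5, 7, 14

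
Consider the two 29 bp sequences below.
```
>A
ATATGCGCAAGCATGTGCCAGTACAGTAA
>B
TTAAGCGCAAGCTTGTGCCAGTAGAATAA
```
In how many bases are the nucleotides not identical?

5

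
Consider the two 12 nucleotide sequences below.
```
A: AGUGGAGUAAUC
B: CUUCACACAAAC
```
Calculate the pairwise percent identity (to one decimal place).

33.3%

8 positions differ (1, 2, 4, 5, 6, 7, 8, 11), so 4 of 12 match: 4/12 = 33.33%.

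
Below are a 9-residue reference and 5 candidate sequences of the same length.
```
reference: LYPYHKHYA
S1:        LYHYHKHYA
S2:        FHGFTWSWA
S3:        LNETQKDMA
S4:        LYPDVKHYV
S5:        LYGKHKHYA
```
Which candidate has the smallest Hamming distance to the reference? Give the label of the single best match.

S1 differs at 1 position; S2 differs at 8 positions; S3 differs at 6 positions; S4 differs at 3 positions; S5 differs at 2 positions. The closest is S1.

S1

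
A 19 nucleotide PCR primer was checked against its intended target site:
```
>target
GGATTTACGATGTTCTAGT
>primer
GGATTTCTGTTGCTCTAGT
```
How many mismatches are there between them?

Comparing position by position, 4 bases differ: 7 (A/C), 8 (C/T), 10 (A/T), 13 (T/C).

4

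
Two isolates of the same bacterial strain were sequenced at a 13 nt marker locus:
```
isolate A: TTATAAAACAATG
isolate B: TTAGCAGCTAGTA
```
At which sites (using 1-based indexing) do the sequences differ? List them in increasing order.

Scanning 1-based: 4: T/G; 5: A/C; 7: A/G; 8: A/C; 9: C/T; 11: A/G; 13: G/A.

4, 5, 7, 8, 9, 11, 13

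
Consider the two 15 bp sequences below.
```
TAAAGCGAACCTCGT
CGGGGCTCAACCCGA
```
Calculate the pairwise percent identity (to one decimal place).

40.0%

Mismatches at positions 1, 2, 3, 4, 7, 8, 10, 12, 15 (1-based): 9 of 15.
Identical positions: 6/15 = 40% → 40.0%.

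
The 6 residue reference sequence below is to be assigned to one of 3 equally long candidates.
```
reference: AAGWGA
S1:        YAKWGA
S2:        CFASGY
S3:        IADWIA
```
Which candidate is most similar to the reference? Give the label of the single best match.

S1

S1 differs at 2 positions; S2 differs at 5 positions; S3 differs at 3 positions. The closest is S1.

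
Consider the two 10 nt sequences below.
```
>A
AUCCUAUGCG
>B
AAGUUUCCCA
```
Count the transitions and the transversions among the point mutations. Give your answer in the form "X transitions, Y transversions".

3 transitions, 4 transversions

Transitions (purine↔purine or pyrimidine↔pyrimidine): 4 C→U, 7 U→C, 10 G→A.
Transversions (purine↔pyrimidine): 2 U→A, 3 C→G, 6 A→U, 8 G→C.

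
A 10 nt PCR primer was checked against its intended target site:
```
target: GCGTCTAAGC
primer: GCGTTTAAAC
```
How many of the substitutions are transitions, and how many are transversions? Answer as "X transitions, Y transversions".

Transitions (purine↔purine or pyrimidine↔pyrimidine): 5 C→T, 9 G→A.
Transversions (purine↔pyrimidine): none.

2 transitions, 0 transversions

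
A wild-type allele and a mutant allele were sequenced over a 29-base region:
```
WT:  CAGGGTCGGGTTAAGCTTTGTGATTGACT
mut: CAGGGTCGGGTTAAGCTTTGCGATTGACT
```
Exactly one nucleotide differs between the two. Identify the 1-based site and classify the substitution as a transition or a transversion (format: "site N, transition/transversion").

site 21, transition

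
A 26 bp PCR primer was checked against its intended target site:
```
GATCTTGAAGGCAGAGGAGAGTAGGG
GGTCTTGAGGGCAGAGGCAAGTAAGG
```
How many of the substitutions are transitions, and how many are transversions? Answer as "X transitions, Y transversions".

4 transitions, 1 transversion

Transitions (purine↔purine or pyrimidine↔pyrimidine): 2 A→G, 9 A→G, 19 G→A, 24 G→A.
Transversions (purine↔pyrimidine): 18 A→C.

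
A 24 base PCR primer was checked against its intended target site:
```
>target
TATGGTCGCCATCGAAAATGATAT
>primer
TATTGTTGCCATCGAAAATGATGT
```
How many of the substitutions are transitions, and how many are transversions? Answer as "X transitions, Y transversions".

2 transitions, 1 transversion

Transitions (purine↔purine or pyrimidine↔pyrimidine): 7 C→T, 23 A→G.
Transversions (purine↔pyrimidine): 4 G→T.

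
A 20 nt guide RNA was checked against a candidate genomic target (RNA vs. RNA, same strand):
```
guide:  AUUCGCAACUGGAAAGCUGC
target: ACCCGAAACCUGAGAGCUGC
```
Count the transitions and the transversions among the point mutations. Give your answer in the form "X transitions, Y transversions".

4 transitions, 2 transversions

Mismatches (1-based):
position 2: U→C (pyrimidine→pyrimidine, transition)
position 3: U→C (pyrimidine→pyrimidine, transition)
position 6: C→A (pyrimidine→purine, transversion)
position 10: U→C (pyrimidine→pyrimidine, transition)
position 11: G→U (purine→pyrimidine, transversion)
position 14: A→G (purine→purine, transition)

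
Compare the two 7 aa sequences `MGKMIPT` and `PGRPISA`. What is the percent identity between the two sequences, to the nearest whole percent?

29%

Mismatches at positions 1, 3, 4, 6, 7 (1-based): 5 of 7.
Identical positions: 2/7 = 28.57% → 29%.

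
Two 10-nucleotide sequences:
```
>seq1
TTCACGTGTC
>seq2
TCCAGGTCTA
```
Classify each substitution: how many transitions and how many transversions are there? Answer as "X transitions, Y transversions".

Transitions (purine↔purine or pyrimidine↔pyrimidine): 2 T→C.
Transversions (purine↔pyrimidine): 5 C→G, 8 G→C, 10 C→A.

1 transition, 3 transversions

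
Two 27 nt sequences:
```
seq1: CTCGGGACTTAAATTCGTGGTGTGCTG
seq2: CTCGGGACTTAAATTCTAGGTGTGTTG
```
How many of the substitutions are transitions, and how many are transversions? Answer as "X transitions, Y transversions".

Transitions (purine↔purine or pyrimidine↔pyrimidine): 25 C→T.
Transversions (purine↔pyrimidine): 17 G→T, 18 T→A.

1 transition, 2 transversions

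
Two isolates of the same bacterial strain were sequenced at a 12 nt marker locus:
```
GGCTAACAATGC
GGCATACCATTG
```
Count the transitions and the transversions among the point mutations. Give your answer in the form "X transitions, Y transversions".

0 transitions, 5 transversions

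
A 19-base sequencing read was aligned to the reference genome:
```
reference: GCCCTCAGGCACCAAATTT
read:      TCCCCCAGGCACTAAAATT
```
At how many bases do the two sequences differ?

4

The sequences differ at bases 1, 5, 13, 17 (1-based) — 4 in total.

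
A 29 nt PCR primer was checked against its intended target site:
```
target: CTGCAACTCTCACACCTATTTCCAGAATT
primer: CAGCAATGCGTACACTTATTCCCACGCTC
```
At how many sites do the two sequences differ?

11

Comparing position by position, 11 sites differ: 2 (T/A), 7 (C/T), 8 (T/G), 10 (T/G), 11 (C/T), 16 (C/T), 21 (T/C), 25 (G/C), 26 (A/G), 27 (A/C), 29 (T/C).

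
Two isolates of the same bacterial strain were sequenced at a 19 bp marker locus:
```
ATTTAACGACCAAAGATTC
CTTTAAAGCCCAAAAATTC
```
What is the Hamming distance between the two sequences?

4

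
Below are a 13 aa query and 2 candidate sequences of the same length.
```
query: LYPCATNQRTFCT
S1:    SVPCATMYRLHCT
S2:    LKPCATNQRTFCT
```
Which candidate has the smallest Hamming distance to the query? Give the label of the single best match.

S2

S1 differs at 6 positions; S2 differs at 1 position. The closest is S2.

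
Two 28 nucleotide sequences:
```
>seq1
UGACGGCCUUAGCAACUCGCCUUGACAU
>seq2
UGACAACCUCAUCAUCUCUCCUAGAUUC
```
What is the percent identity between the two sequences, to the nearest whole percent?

64%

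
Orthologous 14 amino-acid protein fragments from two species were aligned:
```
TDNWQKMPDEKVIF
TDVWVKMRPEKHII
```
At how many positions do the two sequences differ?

The sequences differ at positions 3, 5, 8, 9, 12, 14 (1-based) — 6 in total.

6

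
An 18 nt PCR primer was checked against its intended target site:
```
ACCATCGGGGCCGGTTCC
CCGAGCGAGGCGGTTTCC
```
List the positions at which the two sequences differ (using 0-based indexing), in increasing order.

Differences at position 0 (A→C), position 2 (C→G), position 4 (T→G), position 7 (G→A), position 11 (C→G), position 13 (G→T).

0, 2, 4, 7, 11, 13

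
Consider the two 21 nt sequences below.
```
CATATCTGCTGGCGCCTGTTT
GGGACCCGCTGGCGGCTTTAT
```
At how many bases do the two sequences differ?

Comparing position by position, 8 bases differ: 1 (C/G), 2 (A/G), 3 (T/G), 5 (T/C), 7 (T/C), 15 (C/G), 18 (G/T), 20 (T/A).

8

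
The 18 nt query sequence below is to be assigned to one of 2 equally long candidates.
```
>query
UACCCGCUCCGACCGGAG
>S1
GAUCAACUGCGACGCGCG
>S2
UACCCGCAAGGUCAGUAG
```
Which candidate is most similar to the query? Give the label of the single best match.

S2

S1 differs at 8 bases; S2 differs at 6 bases. The closest is S2.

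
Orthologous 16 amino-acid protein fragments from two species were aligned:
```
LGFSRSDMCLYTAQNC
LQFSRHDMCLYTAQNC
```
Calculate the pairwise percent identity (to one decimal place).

2 positions differ (2, 6), so 14 of 16 match: 14/16 = 87.5%.

87.5%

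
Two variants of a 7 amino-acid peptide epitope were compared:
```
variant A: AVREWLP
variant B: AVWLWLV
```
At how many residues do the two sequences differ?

3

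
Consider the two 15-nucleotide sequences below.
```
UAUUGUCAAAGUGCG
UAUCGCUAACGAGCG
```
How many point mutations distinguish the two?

Mismatches (1-based): position 4: U→C; position 6: U→C; position 7: C→U; position 10: A→C; position 12: U→A.

5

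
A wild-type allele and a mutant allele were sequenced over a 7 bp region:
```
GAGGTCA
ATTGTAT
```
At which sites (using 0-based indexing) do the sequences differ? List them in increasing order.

0, 1, 2, 5, 6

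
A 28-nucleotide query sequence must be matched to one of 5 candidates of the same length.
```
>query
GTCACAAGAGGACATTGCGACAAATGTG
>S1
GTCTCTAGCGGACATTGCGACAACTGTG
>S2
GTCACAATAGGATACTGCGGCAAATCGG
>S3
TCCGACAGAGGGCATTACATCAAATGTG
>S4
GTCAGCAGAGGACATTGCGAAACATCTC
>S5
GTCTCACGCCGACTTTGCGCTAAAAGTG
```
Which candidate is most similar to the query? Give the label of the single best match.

Hamming distances to query — S1: 4; S2: 6; S3: 9; S4: 6; S5: 8.
Smallest is S1 with 4 mismatches.

S1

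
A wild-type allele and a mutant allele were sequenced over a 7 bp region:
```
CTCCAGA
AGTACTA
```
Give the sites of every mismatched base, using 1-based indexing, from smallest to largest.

Scanning 1-based: 1: C/A; 2: T/G; 3: C/T; 4: C/A; 5: A/C; 6: G/T.

1, 2, 3, 4, 5, 6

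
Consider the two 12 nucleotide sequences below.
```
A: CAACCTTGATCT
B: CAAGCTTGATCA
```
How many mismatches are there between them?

The sequences differ at bases 4, 12 (1-based) — 2 in total.

2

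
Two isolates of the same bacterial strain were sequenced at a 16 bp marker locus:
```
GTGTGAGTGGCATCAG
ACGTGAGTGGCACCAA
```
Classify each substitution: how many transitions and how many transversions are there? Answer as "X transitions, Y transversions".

4 transitions, 0 transversions

Mismatches (1-based):
base 1: G→A (purine→purine, transition)
base 2: T→C (pyrimidine→pyrimidine, transition)
base 13: T→C (pyrimidine→pyrimidine, transition)
base 16: G→A (purine→purine, transition)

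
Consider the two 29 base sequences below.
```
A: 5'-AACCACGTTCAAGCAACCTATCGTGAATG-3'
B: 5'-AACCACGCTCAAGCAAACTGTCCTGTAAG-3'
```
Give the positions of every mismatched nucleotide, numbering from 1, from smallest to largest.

Differences at position 8 (T→C), position 17 (C→A), position 20 (A→G), position 23 (G→C), position 26 (A→T), position 28 (T→A).

8, 17, 20, 23, 26, 28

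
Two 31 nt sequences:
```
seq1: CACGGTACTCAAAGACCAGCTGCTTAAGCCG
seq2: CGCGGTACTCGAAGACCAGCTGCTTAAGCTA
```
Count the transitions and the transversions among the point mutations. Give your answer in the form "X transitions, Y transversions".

Mismatches (1-based):
site 2: A→G (purine→purine, transition)
site 11: A→G (purine→purine, transition)
site 30: C→T (pyrimidine→pyrimidine, transition)
site 31: G→A (purine→purine, transition)

4 transitions, 0 transversions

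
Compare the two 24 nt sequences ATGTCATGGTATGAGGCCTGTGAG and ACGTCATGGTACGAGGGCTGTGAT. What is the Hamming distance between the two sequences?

4

The sequences differ at positions 2, 12, 17, 24 (1-based) — 4 in total.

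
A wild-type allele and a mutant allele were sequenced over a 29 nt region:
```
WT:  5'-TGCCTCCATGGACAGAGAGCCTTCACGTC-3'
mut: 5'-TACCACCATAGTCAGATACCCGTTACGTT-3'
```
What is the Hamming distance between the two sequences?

Comparing position by position, 9 positions differ: 2 (G/A), 5 (T/A), 10 (G/A), 12 (A/T), 17 (G/T), 19 (G/C), 22 (T/G), 24 (C/T), 29 (C/T).

9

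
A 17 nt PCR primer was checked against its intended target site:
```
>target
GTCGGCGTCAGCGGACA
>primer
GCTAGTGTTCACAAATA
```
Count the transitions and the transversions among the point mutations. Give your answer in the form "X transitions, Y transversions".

9 transitions, 1 transversion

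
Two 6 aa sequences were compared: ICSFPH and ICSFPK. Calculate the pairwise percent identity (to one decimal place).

Mismatch at position 6 (1-based): 1 of 6.
Identical positions: 5/6 = 83.33% → 83.3%.

83.3%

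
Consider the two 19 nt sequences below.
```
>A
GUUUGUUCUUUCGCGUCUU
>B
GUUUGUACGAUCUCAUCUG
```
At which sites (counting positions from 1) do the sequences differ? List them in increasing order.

7, 9, 10, 13, 15, 19

Differences at site 7 (U→A), site 9 (U→G), site 10 (U→A), site 13 (G→U), site 15 (G→A), site 19 (U→G).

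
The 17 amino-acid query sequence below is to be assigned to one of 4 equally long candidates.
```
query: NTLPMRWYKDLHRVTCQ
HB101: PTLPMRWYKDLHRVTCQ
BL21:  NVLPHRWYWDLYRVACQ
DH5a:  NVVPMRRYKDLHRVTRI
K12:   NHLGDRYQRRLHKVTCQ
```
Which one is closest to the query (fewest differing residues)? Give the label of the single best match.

HB101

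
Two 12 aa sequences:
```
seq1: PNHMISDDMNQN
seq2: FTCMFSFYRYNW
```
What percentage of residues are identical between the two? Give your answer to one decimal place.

16.7%

10 positions differ (1, 2, 3, 5, 7, 8, 9, 10, 11, 12), so 2 of 12 match: 2/12 = 16.67%.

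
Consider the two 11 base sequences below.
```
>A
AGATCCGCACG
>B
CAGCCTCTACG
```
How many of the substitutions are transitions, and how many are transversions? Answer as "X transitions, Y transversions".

5 transitions, 2 transversions

Transitions (purine↔purine or pyrimidine↔pyrimidine): 2 G→A, 3 A→G, 4 T→C, 6 C→T, 8 C→T.
Transversions (purine↔pyrimidine): 1 A→C, 7 G→C.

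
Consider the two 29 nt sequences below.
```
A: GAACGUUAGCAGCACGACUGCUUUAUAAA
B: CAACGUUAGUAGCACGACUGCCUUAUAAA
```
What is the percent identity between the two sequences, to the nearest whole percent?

3 positions differ (1, 10, 22), so 26 of 29 match: 26/29 = 89.66%.

90%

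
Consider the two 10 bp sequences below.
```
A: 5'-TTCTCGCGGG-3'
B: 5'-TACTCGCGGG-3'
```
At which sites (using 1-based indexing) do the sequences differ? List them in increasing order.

Differences at site 2 (T→A).

2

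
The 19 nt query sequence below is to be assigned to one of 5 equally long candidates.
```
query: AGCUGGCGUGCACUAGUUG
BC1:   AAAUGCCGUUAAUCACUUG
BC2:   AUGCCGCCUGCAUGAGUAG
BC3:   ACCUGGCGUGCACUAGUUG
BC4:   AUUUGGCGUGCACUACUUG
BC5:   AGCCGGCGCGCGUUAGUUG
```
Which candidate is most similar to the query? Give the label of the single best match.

BC3

BC1 differs at 8 positions; BC2 differs at 8 positions; BC3 differs at 1 position; BC4 differs at 3 positions; BC5 differs at 4 positions. The closest is BC3.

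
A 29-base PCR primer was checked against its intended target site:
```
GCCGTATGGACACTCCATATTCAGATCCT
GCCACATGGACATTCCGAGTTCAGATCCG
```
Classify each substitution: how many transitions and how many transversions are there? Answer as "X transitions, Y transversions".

5 transitions, 2 transversions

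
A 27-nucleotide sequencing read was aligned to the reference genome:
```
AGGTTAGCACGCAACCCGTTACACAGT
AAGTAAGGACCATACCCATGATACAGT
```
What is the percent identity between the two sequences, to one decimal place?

66.7%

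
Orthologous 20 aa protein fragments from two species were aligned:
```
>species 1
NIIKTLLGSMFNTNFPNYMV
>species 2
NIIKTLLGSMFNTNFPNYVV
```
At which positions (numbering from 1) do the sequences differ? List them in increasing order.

19

Scanning 1-based: 19: M/V.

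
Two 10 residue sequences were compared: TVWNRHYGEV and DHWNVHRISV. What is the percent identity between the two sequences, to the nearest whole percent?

Mismatches at positions 1, 2, 5, 7, 8, 9 (1-based): 6 of 10.
Identical positions: 4/10 = 40% → 40%.

40%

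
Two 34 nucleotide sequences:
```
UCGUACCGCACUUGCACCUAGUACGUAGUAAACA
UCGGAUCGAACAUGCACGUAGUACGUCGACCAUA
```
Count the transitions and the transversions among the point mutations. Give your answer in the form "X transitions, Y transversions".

Transitions (purine↔purine or pyrimidine↔pyrimidine): 6 C→U, 33 C→U.
Transversions (purine↔pyrimidine): 4 U→G, 9 C→A, 12 U→A, 18 C→G, 27 A→C, 29 U→A, 30 A→C, 31 A→C.

2 transitions, 8 transversions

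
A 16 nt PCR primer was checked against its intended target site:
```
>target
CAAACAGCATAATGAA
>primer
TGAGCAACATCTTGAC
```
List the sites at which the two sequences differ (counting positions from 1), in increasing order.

1, 2, 4, 7, 11, 12, 16

Differences at site 1 (C→T), site 2 (A→G), site 4 (A→G), site 7 (G→A), site 11 (A→C), site 12 (A→T), site 16 (A→C).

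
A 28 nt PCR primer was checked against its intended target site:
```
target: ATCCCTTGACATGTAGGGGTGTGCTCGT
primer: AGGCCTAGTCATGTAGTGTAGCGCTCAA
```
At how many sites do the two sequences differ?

10

Comparing position by position, 10 sites differ: 2 (T/G), 3 (C/G), 7 (T/A), 9 (A/T), 17 (G/T), 19 (G/T), 20 (T/A), 22 (T/C), 27 (G/A), 28 (T/A).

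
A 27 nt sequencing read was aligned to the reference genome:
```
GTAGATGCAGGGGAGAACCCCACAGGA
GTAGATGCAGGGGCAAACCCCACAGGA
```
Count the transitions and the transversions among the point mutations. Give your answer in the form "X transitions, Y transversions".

1 transition, 1 transversion

Transitions (purine↔purine or pyrimidine↔pyrimidine): 15 G→A.
Transversions (purine↔pyrimidine): 14 A→C.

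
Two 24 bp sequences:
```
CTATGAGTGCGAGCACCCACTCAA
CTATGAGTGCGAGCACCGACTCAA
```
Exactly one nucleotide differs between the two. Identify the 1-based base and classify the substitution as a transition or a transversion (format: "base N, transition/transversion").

base 18, transversion

Base 18 changes C→G. C is a pyrimidine and G is a purine, so this is a transversion.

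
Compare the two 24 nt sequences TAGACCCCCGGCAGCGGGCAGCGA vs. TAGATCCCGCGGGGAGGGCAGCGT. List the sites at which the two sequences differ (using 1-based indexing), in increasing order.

5, 9, 10, 12, 13, 15, 24

Differences at site 5 (C→T), site 9 (C→G), site 10 (G→C), site 12 (C→G), site 13 (A→G), site 15 (C→A), site 24 (A→T).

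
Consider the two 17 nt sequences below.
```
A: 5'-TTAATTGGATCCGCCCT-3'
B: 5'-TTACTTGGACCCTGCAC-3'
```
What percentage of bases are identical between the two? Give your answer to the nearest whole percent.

65%

Mismatches at positions 4, 10, 13, 14, 16, 17 (1-based): 6 of 17.
Identical positions: 11/17 = 64.71% → 65%.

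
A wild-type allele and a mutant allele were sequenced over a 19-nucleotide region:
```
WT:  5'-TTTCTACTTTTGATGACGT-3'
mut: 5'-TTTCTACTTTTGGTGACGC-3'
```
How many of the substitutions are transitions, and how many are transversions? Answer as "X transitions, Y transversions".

Mismatches (1-based):
site 13: A→G (purine→purine, transition)
site 19: T→C (pyrimidine→pyrimidine, transition)

2 transitions, 0 transversions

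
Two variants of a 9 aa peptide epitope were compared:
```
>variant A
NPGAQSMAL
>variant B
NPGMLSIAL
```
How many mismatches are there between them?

The sequences differ at residues 4, 5, 7 (1-based) — 3 in total.

3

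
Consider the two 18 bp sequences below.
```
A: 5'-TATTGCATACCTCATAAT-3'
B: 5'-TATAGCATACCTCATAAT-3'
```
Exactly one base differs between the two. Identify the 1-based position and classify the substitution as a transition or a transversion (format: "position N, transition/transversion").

Position 4 changes T→A. T is a pyrimidine and A is a purine, so this is a transversion.

position 4, transversion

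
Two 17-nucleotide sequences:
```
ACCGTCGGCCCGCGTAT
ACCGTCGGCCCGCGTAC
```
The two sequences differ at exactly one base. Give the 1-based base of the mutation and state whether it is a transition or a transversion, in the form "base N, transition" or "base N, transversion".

base 17, transition

Base 17 changes T→C. T is a pyrimidine and C is a pyrimidine, so this is a transition.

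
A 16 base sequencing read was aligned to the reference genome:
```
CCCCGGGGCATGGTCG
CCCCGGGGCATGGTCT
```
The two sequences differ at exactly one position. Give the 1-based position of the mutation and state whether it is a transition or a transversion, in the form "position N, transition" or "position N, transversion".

position 16, transversion

Position 16 changes G→T. G is a purine and T is a pyrimidine, so this is a transversion.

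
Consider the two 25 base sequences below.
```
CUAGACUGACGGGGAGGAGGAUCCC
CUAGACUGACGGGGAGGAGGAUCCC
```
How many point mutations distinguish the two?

0

No positions differ; the sequences are identical.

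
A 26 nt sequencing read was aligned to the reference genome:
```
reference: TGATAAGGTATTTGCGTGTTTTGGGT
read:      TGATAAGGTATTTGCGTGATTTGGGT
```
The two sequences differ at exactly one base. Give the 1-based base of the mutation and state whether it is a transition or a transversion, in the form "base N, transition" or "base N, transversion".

Base 19 changes T→A. T is a pyrimidine and A is a purine, so this is a transversion.

base 19, transversion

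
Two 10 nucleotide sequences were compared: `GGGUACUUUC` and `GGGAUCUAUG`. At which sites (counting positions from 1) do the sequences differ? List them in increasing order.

Scanning 1-based: 4: U/A; 5: A/U; 8: U/A; 10: C/G.

4, 5, 8, 10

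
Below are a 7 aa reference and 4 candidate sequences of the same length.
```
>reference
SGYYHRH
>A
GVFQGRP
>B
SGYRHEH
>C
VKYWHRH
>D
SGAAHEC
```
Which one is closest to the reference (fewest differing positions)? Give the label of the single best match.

B

A differs at 6 positions; B differs at 2 positions; C differs at 3 positions; D differs at 4 positions. The closest is B.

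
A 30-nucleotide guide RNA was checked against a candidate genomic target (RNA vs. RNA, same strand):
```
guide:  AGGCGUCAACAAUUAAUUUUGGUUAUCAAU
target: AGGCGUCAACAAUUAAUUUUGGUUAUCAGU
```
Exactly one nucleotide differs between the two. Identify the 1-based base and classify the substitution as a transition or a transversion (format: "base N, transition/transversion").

Base 29 changes A→G. A is a purine and G is a purine, so this is a transition.

base 29, transition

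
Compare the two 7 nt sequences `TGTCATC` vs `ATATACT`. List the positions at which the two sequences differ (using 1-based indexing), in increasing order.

1, 2, 3, 4, 6, 7

Scanning 1-based: 1: T/A; 2: G/T; 3: T/A; 4: C/T; 6: T/C; 7: C/T.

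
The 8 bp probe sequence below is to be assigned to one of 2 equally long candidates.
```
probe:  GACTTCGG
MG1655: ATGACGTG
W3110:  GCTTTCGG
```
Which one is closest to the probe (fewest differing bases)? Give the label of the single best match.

W3110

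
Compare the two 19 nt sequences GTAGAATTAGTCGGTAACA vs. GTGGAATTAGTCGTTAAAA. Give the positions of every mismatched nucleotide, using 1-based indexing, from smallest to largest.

Scanning 1-based: 3: A/G; 14: G/T; 18: C/A.

3, 14, 18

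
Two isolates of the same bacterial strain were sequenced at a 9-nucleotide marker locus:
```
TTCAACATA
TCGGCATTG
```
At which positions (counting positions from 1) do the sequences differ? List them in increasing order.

2, 3, 4, 5, 6, 7, 9

Differences at position 2 (T→C), position 3 (C→G), position 4 (A→G), position 5 (A→C), position 6 (C→A), position 7 (A→T), position 9 (A→G).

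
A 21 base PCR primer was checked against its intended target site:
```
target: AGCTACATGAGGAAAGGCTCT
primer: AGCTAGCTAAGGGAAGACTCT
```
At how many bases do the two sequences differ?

Comparing position by position, 5 bases differ: 6 (C/G), 7 (A/C), 9 (G/A), 13 (A/G), 17 (G/A).

5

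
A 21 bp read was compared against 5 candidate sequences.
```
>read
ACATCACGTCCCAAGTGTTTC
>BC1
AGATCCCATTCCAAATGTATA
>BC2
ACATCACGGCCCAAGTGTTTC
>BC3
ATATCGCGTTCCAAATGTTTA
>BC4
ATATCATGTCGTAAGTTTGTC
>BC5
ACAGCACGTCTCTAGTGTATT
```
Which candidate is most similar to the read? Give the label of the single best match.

BC1 differs at 7 positions; BC2 differs at 1 position; BC3 differs at 5 positions; BC4 differs at 6 positions; BC5 differs at 5 positions. The closest is BC2.

BC2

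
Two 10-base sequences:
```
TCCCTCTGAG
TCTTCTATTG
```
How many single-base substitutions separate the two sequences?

Mismatches (1-based): base 3: C→T; base 4: C→T; base 5: T→C; base 6: C→T; base 7: T→A; base 8: G→T; base 9: A→T.

7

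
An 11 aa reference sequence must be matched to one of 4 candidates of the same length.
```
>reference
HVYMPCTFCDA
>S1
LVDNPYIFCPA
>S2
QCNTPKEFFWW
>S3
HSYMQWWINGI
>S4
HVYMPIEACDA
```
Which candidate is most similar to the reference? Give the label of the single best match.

S4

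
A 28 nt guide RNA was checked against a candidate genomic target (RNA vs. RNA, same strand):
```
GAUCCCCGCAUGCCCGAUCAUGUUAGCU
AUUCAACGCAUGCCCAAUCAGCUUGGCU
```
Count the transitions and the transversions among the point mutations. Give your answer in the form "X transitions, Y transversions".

3 transitions, 5 transversions

Mismatches (1-based):
position 1: G→A (purine→purine, transition)
position 2: A→U (purine→pyrimidine, transversion)
position 5: C→A (pyrimidine→purine, transversion)
position 6: C→A (pyrimidine→purine, transversion)
position 16: G→A (purine→purine, transition)
position 21: U→G (pyrimidine→purine, transversion)
position 22: G→C (purine→pyrimidine, transversion)
position 25: A→G (purine→purine, transition)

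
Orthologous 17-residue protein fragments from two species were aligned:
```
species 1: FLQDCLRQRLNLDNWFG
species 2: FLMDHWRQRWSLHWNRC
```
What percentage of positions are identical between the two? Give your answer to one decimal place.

Mismatches at positions 3, 5, 6, 10, 11, 13, 14, 15, 16, 17 (1-based): 10 of 17.
Identical positions: 7/17 = 41.18% → 41.2%.

41.2%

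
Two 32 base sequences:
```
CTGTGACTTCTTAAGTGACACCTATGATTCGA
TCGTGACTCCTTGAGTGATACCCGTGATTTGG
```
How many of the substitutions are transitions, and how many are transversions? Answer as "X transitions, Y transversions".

9 transitions, 0 transversions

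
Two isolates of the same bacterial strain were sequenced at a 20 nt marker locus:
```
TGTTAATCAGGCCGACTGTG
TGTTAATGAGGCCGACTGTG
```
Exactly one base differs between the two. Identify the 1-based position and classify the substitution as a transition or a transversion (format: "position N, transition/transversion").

position 8, transversion

The sequences differ only at position 8: C→G (pyrimidine→purine), a transversion.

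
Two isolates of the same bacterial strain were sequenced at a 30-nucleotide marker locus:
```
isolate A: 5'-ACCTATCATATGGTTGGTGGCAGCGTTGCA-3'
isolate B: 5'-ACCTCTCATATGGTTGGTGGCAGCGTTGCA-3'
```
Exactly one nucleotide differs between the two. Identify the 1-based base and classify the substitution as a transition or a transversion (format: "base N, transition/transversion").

Base 5 changes A→C. A is a purine and C is a pyrimidine, so this is a transversion.

base 5, transversion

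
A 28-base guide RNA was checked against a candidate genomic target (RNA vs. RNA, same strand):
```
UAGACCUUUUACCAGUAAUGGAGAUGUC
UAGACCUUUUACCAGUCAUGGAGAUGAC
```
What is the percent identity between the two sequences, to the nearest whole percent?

93%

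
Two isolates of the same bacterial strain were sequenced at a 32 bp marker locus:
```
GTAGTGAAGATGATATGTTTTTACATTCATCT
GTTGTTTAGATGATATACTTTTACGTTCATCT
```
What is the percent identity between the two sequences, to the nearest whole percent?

81%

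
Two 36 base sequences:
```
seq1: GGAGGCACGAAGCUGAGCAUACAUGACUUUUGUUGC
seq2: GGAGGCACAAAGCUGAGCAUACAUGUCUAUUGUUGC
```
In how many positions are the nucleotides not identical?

The sequences differ at positions 9, 26, 29 (1-based) — 3 in total.

3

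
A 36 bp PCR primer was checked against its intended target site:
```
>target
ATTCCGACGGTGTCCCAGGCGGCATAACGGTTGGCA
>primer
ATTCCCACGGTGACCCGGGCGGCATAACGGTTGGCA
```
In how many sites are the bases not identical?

Comparing position by position, 3 sites differ: 6 (G/C), 13 (T/A), 17 (A/G).

3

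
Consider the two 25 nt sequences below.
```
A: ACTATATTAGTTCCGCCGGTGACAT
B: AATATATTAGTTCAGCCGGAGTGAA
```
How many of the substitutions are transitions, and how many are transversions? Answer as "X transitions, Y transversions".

0 transitions, 6 transversions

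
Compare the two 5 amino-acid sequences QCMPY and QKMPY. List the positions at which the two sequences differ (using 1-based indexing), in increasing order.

2

Scanning 1-based: 2: C/K.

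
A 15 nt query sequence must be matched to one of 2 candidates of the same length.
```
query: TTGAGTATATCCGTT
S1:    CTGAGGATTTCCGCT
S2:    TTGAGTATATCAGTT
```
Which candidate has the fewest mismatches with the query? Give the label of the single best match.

S2

S1 differs at 4 positions; S2 differs at 1 position. The closest is S2.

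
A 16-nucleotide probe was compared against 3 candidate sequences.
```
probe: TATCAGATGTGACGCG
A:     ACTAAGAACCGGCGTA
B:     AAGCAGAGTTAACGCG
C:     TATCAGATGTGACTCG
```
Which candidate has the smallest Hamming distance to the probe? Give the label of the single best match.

C

A differs at 9 bases; B differs at 5 bases; C differs at 1 base. The closest is C.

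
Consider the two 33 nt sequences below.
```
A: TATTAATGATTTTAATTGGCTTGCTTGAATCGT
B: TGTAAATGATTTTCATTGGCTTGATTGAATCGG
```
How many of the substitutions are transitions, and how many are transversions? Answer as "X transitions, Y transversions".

1 transition, 4 transversions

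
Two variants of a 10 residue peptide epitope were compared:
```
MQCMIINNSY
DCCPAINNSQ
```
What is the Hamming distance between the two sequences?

5

Mismatches (1-based): residue 1: M→D; residue 2: Q→C; residue 4: M→P; residue 5: I→A; residue 10: Y→Q.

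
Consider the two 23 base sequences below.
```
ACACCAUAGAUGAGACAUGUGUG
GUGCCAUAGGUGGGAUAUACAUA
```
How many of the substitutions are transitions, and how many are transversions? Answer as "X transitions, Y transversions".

Mismatches (1-based):
position 1: A→G (purine→purine, transition)
position 2: C→U (pyrimidine→pyrimidine, transition)
position 3: A→G (purine→purine, transition)
position 10: A→G (purine→purine, transition)
position 13: A→G (purine→purine, transition)
position 16: C→U (pyrimidine→pyrimidine, transition)
position 19: G→A (purine→purine, transition)
position 20: U→C (pyrimidine→pyrimidine, transition)
position 21: G→A (purine→purine, transition)
position 23: G→A (purine→purine, transition)

10 transitions, 0 transversions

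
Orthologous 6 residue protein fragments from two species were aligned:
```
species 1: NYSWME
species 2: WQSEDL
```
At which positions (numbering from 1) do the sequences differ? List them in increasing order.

Scanning 1-based: 1: N/W; 2: Y/Q; 4: W/E; 5: M/D; 6: E/L.

1, 2, 4, 5, 6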